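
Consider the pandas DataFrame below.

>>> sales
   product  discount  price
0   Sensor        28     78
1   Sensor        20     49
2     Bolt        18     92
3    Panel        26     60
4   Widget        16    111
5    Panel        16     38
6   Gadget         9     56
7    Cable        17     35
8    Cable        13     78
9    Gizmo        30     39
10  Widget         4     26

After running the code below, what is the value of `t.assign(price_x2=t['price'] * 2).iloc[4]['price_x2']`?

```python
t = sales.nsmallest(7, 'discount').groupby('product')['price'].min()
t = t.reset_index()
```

52

take 7 rows with smallest discount:
   product  discount  price
10  Widget         4     26
6   Gadget         9     56
8    Cable        13     78
4   Widget        16    111
5    Panel        16     38
7    Cable        17     35
2     Bolt        18     92
group by product, min of price:
product
Bolt      92
Cable     35
Gadget    56
Panel     38
Widget    26
Name: price, dtype: int64
reset_index():
  product  price
0    Bolt     92
1   Cable     35
2  Gadget     56
3   Panel     38
4  Widget     26
add column price_x2 = t['price'] * 2:
  product  price  price_x2
0    Bolt     92       184
1   Cable     35        70
2  Gadget     56       112
3   Panel     38        76
4  Widget     26        52
Hence 52.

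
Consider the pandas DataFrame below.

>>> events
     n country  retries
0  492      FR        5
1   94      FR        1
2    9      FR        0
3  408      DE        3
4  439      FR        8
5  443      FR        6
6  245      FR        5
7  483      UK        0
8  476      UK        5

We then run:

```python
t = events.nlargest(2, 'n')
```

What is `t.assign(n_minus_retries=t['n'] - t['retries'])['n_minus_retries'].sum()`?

take 2 rows with largest n:
     n country  retries
0  492      FR        5
7  483      UK        0
add column n_minus_retries = t['n'] - t['retries']:
     n country  retries  n_minus_retries
0  492      FR        5              487
7  483      UK        0              483
Then the sum of column 'n_minus_retries': 970

970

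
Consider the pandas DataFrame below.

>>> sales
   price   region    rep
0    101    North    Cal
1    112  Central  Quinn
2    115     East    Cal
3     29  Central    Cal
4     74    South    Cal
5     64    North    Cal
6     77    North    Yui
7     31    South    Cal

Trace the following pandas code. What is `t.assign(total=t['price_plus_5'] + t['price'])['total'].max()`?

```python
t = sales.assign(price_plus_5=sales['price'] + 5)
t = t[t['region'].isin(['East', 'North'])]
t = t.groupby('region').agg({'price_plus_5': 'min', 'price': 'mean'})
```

add column price_plus_5 = sales['price'] + 5:
   price   region    rep  price_plus_5
0    101    North    Cal           106
1    112  Central  Quinn           117
2    115     East    Cal           120
3     29  Central    Cal            34
4     74    South    Cal            79
5     64    North    Cal            69
6     77    North    Yui            82
7     31    South    Cal            36
filter rows where region in ['East', 'North']:
   price region  rep  price_plus_5
0    101  North  Cal           106
2    115   East  Cal           120
5     64  North  Cal            69
6     77  North  Yui            82
group by region: min(price_plus_5), mean(price):
        price_plus_5       price
region                          
East             120  115.000000
North             69   80.666667
add column total = t['price_plus_5'] + t['price']:
        price_plus_5       price       total
region                                      
East             120  115.000000  235.000000
North             69   80.666667  149.666667

235.0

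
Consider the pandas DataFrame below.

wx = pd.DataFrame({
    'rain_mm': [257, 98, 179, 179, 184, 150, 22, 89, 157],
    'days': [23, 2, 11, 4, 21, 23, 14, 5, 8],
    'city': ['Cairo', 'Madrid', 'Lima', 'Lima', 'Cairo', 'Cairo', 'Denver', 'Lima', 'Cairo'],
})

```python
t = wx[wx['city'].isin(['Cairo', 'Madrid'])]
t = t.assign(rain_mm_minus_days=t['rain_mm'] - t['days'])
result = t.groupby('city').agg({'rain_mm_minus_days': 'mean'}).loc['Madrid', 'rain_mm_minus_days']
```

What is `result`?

96.0

filter rows where city in ['Cairo', 'Madrid']:
   rain_mm  days    city
0      257    23   Cairo
1       98     2  Madrid
4      184    21   Cairo
5      150    23   Cairo
8      157     8   Cairo
add column rain_mm_minus_days = t['rain_mm'] - t['days']:
   rain_mm  days    city  rain_mm_minus_days
0      257    23   Cairo                 234
1       98     2  Madrid                  96
4      184    21   Cairo                 163
5      150    23   Cairo                 127
8      157     8   Cairo                 149
group by city, mean of rain_mm_minus_days:
        rain_mm_minus_days
city                      
Cairo               168.25
Madrid               96.00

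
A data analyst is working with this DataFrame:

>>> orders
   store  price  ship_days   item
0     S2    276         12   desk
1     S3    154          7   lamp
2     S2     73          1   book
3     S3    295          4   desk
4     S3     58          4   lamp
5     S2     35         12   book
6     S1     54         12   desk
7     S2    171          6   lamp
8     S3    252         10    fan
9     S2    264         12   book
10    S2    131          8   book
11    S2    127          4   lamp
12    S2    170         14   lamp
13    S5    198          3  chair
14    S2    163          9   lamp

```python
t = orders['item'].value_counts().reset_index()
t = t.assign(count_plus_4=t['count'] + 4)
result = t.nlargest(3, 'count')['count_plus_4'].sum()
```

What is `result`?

25

value_counts of item:
item
lamp     6
book     4
desk     3
fan      1
chair    1
Name: count, dtype: int64
reset_index():
    item  count
0   lamp      6
1   book      4
2   desk      3
3    fan      1
4  chair      1
add column count_plus_4 = t['count'] + 4:
    item  count  count_plus_4
0   lamp      6            10
1   book      4             8
2   desk      3             7
3    fan      1             5
4  chair      1             5
take 3 rows with largest count:
   item  count  count_plus_4
0  lamp      6            10
1  book      4             8
2  desk      3             7
Reading off the sum of column 'count_plus_4', we get 25.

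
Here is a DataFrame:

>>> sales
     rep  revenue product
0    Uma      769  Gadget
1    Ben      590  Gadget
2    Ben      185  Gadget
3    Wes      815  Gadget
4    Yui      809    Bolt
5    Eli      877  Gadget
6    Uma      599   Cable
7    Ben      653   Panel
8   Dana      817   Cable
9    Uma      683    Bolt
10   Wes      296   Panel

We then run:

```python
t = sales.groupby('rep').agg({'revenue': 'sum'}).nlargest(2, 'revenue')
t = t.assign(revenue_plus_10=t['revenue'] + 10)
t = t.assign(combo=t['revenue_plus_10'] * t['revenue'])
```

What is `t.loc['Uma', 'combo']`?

group by rep, sum of revenue:
      revenue
rep          
Ben      1428
Dana      817
Eli       877
Uma      2051
Wes      1111
Yui       809
take 2 rows with largest revenue:
     revenue
rep         
Uma     2051
Ben     1428
add column revenue_plus_10 = t['revenue'] + 10:
     revenue  revenue_plus_10
rep                          
Uma     2051             2061
Ben     1428             1438
add column combo = t['revenue_plus_10'] * t['revenue']:
     revenue  revenue_plus_10    combo
rep                                   
Uma     2051             2061  4227111
Ben     1428             1438  2053464
Finally, value at row 'Uma', column 'combo' = 4227111.

4227111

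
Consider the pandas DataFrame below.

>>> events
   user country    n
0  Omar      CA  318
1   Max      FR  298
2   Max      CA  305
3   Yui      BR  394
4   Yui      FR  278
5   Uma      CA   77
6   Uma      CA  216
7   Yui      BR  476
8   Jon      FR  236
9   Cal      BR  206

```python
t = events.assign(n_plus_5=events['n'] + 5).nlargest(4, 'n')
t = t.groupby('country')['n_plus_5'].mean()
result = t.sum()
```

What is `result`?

756.5

add column n_plus_5 = events['n'] + 5:
   user country    n  n_plus_5
0  Omar      CA  318       323
1   Max      FR  298       303
2   Max      CA  305       310
3   Yui      BR  394       399
4   Yui      FR  278       283
5   Uma      CA   77        82
6   Uma      CA  216       221
7   Yui      BR  476       481
8   Jon      FR  236       241
9   Cal      BR  206       211
take 4 rows with largest n:
   user country    n  n_plus_5
7   Yui      BR  476       481
3   Yui      BR  394       399
0  Omar      CA  318       323
2   Max      CA  305       310
group by country, mean of n_plus_5:
country
BR    440.0
CA    316.5
Name: n_plus_5, dtype: float64
Hence 756.5.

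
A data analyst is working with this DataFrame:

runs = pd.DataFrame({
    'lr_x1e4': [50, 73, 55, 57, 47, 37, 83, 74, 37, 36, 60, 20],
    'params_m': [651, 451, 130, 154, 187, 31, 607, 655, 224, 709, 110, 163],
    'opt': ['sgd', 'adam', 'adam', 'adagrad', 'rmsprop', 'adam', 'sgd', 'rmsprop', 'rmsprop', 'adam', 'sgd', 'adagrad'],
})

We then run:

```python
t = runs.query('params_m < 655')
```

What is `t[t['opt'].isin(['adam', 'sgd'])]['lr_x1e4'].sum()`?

358

filter rows where params_m < 655:
    lr_x1e4  params_m      opt
0        50       651      sgd
1        73       451     adam
2        55       130     adam
3        57       154  adagrad
4        47       187  rmsprop
5        37        31     adam
6        83       607      sgd
8        37       224  rmsprop
10       60       110      sgd
11       20       163  adagrad
filter rows where opt in ['adam', 'sgd']:
    lr_x1e4  params_m   opt
0        50       651   sgd
1        73       451  adam
2        55       130  adam
5        37        31  adam
6        83       607   sgd
10       60       110   sgd
Taking the sum of column 'lr_x1e4' gives 358.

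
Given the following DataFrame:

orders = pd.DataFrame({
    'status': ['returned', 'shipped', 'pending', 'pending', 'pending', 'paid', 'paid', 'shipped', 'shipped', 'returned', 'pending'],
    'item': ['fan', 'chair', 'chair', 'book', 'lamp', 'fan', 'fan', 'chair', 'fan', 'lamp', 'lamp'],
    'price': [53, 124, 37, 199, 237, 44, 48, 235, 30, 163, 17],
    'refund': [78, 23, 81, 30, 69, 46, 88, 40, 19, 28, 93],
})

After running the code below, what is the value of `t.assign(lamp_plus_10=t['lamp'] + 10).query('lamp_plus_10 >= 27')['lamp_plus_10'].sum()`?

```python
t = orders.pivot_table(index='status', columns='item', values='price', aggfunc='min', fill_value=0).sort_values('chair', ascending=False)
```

pivot: rows=status, cols=item, min(price):
item      book  chair  fan  lamp
status                          
paid         0      0   44     0
pending    199     37    0    17
returned     0      0   53   163
shipped      0    124   30     0
sort by chair descending:
item      book  chair  fan  lamp
status                          
shipped      0    124   30     0
pending    199     37    0    17
paid         0      0   44     0
returned     0      0   53   163
add column lamp_plus_10 = t['lamp'] + 10:
item      book  chair  fan  lamp  lamp_plus_10
status                                        
shipped      0    124   30     0            10
pending    199     37    0    17            27
paid         0      0   44     0            10
returned     0      0   53   163           173
filter rows where lamp_plus_10 >= 27:
item      book  chair  fan  lamp  lamp_plus_10
status                                        
pending    199     37    0    17            27
returned     0      0   53   163           173
sum of column 'lamp_plus_10' → 200

200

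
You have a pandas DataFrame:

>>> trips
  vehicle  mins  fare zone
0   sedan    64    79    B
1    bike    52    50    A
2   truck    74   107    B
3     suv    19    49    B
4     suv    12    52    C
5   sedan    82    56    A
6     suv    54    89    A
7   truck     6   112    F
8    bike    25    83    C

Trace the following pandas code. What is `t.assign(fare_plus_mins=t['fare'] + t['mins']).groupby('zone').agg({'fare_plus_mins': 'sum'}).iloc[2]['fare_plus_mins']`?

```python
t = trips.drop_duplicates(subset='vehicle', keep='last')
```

118

drop duplicate vehicle (keep=last):
  vehicle  mins  fare zone
5   sedan    82    56    A
6     suv    54    89    A
7   truck     6   112    F
8    bike    25    83    C
add column fare_plus_mins = t['fare'] + t['mins']:
  vehicle  mins  fare zone  fare_plus_mins
5   sedan    82    56    A             138
6     suv    54    89    A             143
7   truck     6   112    F             118
8    bike    25    83    C             108
group by zone, sum of fare_plus_mins:
      fare_plus_mins
zone                
A                281
C                108
F                118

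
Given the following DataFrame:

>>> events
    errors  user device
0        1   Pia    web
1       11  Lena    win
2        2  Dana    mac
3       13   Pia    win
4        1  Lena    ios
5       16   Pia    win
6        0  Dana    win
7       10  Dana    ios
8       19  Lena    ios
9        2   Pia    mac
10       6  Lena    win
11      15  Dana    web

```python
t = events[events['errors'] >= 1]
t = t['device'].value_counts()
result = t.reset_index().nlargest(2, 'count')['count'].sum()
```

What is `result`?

7

filter rows where errors >= 1:
    errors  user device
0        1   Pia    web
1       11  Lena    win
2        2  Dana    mac
3       13   Pia    win
4        1  Lena    ios
5       16   Pia    win
7       10  Dana    ios
8       19  Lena    ios
9        2   Pia    mac
10       6  Lena    win
11      15  Dana    web
value_counts of device:
device
win    4
ios    3
web    2
mac    2
Name: count, dtype: int64
reset_index():
  device  count
0    win      4
1    ios      3
2    web      2
3    mac      2
take 2 rows with largest count:
  device  count
0    win      4
1    ios      3
So sum() = 7.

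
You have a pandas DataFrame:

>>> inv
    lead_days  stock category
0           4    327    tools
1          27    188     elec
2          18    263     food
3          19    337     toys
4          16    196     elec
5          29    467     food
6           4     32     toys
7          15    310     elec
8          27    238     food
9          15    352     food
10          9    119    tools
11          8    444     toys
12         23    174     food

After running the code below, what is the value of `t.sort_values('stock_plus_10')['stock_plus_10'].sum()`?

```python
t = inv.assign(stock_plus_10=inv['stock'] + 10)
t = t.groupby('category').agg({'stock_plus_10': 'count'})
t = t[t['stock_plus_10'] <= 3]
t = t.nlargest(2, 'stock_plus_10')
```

6

add column stock_plus_10 = inv['stock'] + 10:
    lead_days  stock category  stock_plus_10
0           4    327    tools            337
1          27    188     elec            198
2          18    263     food            273
3          19    337     toys            347
4          16    196     elec            206
5          29    467     food            477
6           4     32     toys             42
7          15    310     elec            320
8          27    238     food            248
9          15    352     food            362
10          9    119    tools            129
11          8    444     toys            454
12         23    174     food            184
group by category, count of stock_plus_10:
          stock_plus_10
category               
elec                  3
food                  5
tools                 2
toys                  3
filter rows where stock_plus_10 <= 3:
          stock_plus_10
category               
elec                  3
tools                 2
toys                  3
take 2 rows with largest stock_plus_10:
          stock_plus_10
category               
elec                  3
toys                  3
sort by stock_plus_10:
          stock_plus_10
category               
elec                  3
toys                  3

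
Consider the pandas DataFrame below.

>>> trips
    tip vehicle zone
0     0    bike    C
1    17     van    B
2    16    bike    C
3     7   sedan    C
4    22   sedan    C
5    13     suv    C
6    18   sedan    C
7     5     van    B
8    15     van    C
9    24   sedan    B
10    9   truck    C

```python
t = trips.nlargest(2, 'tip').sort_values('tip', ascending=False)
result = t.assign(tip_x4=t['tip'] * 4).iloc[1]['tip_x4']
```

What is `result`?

88

take 2 rows with largest tip:
   tip vehicle zone
9   24   sedan    B
4   22   sedan    C
sort by tip descending:
   tip vehicle zone
9   24   sedan    B
4   22   sedan    C
add column tip_x4 = t['tip'] * 4:
   tip vehicle zone  tip_x4
9   24   sedan    B      96
4   22   sedan    C      88
So iloc[1]['tip_x4'] = 88.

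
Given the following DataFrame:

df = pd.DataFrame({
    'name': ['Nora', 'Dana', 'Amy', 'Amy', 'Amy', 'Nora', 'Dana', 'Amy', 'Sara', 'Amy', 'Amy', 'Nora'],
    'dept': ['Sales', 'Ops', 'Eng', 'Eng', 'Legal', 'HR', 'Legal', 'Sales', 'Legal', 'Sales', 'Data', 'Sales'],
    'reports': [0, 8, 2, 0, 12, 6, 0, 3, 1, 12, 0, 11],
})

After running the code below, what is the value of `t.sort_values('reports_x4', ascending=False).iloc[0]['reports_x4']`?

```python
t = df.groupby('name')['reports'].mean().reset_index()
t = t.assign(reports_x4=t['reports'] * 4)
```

22.6666666667

group by name, mean of reports:
name
Amy     4.833333
Dana    4.000000
Nora    5.666667
Sara    1.000000
Name: reports, dtype: float64
reset_index():
   name   reports
0   Amy  4.833333
1  Dana  4.000000
2  Nora  5.666667
3  Sara  1.000000
add column reports_x4 = t['reports'] * 4:
   name   reports  reports_x4
0   Amy  4.833333   19.333333
1  Dana  4.000000   16.000000
2  Nora  5.666667   22.666667
3  Sara  1.000000    4.000000
sort by reports_x4 descending:
   name   reports  reports_x4
2  Nora  5.666667   22.666667
0   Amy  4.833333   19.333333
1  Dana  4.000000   16.000000
3  Sara  1.000000    4.000000
Hence 22.6666666667.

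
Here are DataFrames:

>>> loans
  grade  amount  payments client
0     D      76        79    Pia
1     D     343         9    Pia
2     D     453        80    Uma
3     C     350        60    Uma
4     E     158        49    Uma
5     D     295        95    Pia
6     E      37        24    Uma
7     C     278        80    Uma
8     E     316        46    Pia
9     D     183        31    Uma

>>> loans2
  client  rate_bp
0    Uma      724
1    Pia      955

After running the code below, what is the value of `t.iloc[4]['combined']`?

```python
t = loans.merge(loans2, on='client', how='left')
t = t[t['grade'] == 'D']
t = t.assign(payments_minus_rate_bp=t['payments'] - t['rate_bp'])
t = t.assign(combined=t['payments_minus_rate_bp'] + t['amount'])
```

-510

merge on 'client' (how='left') → 10 rows:
  grade  amount  payments client  rate_bp
0     D      76        79    Pia      955
1     D     343         9    Pia      955
2     D     453        80    Uma      724
3     C     350        60    Uma      724
4     E     158        49    Uma      724
5     D     295        95    Pia      955
6     E      37        24    Uma      724
7     C     278        80    Uma      724
8     E     316        46    Pia      955
9     D     183        31    Uma      724
filter rows where grade == 'D':
  grade  amount  payments client  rate_bp
0     D      76        79    Pia      955
1     D     343         9    Pia      955
2     D     453        80    Uma      724
5     D     295        95    Pia      955
9     D     183        31    Uma      724
add column payments_minus_rate_bp = t['payments'] - t['rate_bp']:
  grade  amount  payments client  rate_bp  payments_minus_rate_bp
0     D      76        79    Pia      955                    -876
1     D     343         9    Pia      955                    -946
2     D     453        80    Uma      724                    -644
5     D     295        95    Pia      955                    -860
9     D     183        31    Uma      724                    -693
add column combined = t['payments_minus_rate_bp'] + t['amount']:
  grade  amount  payments client  rate_bp  payments_minus_rate_bp  combined
0     D      76        79    Pia      955                    -876      -800
1     D     343         9    Pia      955                    -946      -603
2     D     453        80    Uma      724                    -644      -191
5     D     295        95    Pia      955                    -860      -565
9     D     183        31    Uma      724                    -693      -510
Reading off the value at position 4, column 'combined', we get -510.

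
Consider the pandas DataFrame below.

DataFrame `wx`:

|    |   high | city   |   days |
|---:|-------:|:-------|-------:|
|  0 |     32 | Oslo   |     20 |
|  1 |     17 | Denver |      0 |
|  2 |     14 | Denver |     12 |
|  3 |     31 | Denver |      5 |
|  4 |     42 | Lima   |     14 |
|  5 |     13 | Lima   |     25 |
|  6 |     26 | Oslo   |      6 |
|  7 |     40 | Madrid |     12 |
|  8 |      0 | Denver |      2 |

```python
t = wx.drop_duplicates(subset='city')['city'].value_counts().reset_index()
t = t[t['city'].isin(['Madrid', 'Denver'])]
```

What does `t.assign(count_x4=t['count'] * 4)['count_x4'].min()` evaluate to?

drop duplicate city (keep=first):
   high    city  days
0    32    Oslo    20
1    17  Denver     0
4    42    Lima    14
7    40  Madrid    12
value_counts of city:
city
Oslo      1
Denver    1
Lima      1
Madrid    1
Name: count, dtype: int64
reset_index():
     city  count
0    Oslo      1
1  Denver      1
2    Lima      1
3  Madrid      1
filter rows where city in ['Madrid', 'Denver']:
     city  count
1  Denver      1
3  Madrid      1
add column count_x4 = t['count'] * 4:
     city  count  count_x4
1  Denver      1         4
3  Madrid      1         4
Reading off the min of column 'count_x4', we get 4.

4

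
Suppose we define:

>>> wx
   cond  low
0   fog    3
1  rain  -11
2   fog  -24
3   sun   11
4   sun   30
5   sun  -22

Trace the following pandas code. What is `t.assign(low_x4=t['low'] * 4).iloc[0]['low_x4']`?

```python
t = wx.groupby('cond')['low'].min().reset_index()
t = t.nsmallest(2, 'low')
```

group by cond, min of low:
cond
fog    -24
rain   -11
sun    -22
Name: low, dtype: int64
reset_index():
   cond  low
0   fog  -24
1  rain  -11
2   sun  -22
take 2 rows with smallest low:
  cond  low
0  fog  -24
2  sun  -22
add column low_x4 = t['low'] * 4:
  cond  low  low_x4
0  fog  -24     -96
2  sun  -22     -88
The value at position 0, column 'low_x4' is -96.

-96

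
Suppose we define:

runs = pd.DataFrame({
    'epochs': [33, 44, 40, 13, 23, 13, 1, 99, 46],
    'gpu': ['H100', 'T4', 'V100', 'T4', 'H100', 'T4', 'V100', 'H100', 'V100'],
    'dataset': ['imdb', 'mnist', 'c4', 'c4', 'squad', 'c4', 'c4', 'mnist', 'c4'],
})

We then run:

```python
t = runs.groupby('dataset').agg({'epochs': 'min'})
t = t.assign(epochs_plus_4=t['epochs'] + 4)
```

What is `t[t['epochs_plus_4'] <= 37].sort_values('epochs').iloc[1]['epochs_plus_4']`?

group by dataset, min of epochs:
         epochs
dataset        
c4            1
imdb         33
mnist        44
squad        23
add column epochs_plus_4 = t['epochs'] + 4:
         epochs  epochs_plus_4
dataset                       
c4            1              5
imdb         33             37
mnist        44             48
squad        23             27
filter rows where epochs_plus_4 <= 37:
         epochs  epochs_plus_4
dataset                       
c4            1              5
imdb         33             37
squad        23             27
sort by epochs:
         epochs  epochs_plus_4
dataset                       
c4            1              5
squad        23             27
imdb         33             37
value at position 1, column 'epochs_plus_4' → 27

27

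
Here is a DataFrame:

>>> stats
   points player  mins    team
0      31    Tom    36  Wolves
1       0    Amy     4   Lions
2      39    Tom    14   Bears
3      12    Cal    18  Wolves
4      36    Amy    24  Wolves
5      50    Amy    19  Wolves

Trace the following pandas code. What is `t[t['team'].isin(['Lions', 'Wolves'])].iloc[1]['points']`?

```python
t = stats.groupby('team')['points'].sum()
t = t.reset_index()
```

group by team, sum of points:
team
Bears      39
Lions       0
Wolves    129
Name: points, dtype: int64
reset_index():
     team  points
0   Bears      39
1   Lions       0
2  Wolves     129
filter rows where team in ['Lions', 'Wolves']:
     team  points
1   Lions       0
2  Wolves     129
So iloc[1]['points'] = 129.

129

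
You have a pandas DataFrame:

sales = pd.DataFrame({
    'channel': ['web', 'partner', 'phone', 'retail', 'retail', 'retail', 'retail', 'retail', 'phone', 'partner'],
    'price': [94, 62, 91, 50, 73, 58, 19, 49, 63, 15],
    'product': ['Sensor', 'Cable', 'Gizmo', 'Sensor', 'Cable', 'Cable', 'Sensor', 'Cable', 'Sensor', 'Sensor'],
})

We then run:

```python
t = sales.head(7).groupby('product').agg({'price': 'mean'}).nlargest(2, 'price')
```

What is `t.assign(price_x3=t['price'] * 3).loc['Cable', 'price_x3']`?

take first 7 rows:
   channel  price product
0      web     94  Sensor
1  partner     62   Cable
2    phone     91   Gizmo
3   retail     50  Sensor
4   retail     73   Cable
5   retail     58   Cable
6   retail     19  Sensor
group by product, mean of price:
             price
product           
Cable    64.333333
Gizmo    91.000000
Sensor   54.333333
take 2 rows with largest price:
             price
product           
Gizmo    91.000000
Cable    64.333333
add column price_x3 = t['price'] * 3:
             price  price_x3
product                     
Gizmo    91.000000     273.0
Cable    64.333333     193.0
Finally, value at row 'Cable', column 'price_x3' = 193.0.

193.0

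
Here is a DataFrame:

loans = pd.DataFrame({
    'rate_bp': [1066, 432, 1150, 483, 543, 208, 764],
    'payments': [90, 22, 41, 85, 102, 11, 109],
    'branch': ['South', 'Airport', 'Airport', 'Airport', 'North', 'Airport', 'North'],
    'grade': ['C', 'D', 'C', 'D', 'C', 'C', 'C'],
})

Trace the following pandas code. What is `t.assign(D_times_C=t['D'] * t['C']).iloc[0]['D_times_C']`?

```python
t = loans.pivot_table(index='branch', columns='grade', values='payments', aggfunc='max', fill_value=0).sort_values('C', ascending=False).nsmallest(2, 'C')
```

3485

pivot: rows=branch, cols=grade, max(payments):
grade      C   D
branch          
Airport   41  85
North    109   0
South     90   0
sort by C descending:
grade      C   D
branch          
North    109   0
South     90   0
Airport   41  85
take 2 rows with smallest C:
grade     C   D
branch         
Airport  41  85
South    90   0
add column D_times_C = t['D'] * t['C']:
grade     C   D  D_times_C
branch                    
Airport  41  85       3485
South    90   0          0
Reading off the value at position 0, column 'D_times_C', we get 3485.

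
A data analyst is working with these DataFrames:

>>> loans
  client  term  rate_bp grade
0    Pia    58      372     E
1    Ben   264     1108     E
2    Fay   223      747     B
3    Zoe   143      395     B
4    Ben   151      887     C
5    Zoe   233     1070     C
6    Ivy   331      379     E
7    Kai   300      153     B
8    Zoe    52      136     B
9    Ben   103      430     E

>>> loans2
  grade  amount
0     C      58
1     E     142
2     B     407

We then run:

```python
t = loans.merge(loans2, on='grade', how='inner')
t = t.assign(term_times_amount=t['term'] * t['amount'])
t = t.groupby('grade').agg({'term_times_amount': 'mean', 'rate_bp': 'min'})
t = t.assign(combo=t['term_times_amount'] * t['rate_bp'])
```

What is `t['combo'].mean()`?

9932350.66667

merge on 'grade' (how='inner') → 10 rows:
  client  term  rate_bp grade  amount
0    Pia    58      372     E     142
1    Ben   264     1108     E     142
2    Fay   223      747     B     407
3    Zoe   143      395     B     407
4    Ben   151      887     C      58
5    Zoe   233     1070     C      58
6    Ivy   331      379     E     142
7    Kai   300      153     B     407
8    Zoe    52      136     B     407
9    Ben   103      430     E     142
add column term_times_amount = t['term'] * t['amount']:
  client  term  rate_bp grade  amount  term_times_amount
0    Pia    58      372     E     142               8236
1    Ben   264     1108     E     142              37488
2    Fay   223      747     B     407              90761
3    Zoe   143      395     B     407              58201
4    Ben   151      887     C      58               8758
5    Zoe   233     1070     C      58              13514
6    Ivy   331      379     E     142              47002
7    Kai   300      153     B     407             122100
8    Zoe    52      136     B     407              21164
9    Ben   103      430     E     142              14626
group by grade: mean(term_times_amount), min(rate_bp):
       term_times_amount  rate_bp
grade                            
B                73056.5      136
C                11136.0      887
E                26838.0      372
add column combo = t['term_times_amount'] * t['rate_bp']:
       term_times_amount  rate_bp      combo
grade                                       
B                73056.5      136  9935684.0
C                11136.0      887  9877632.0
E                26838.0      372  9983736.0
mean of column 'combo' → 9932350.66667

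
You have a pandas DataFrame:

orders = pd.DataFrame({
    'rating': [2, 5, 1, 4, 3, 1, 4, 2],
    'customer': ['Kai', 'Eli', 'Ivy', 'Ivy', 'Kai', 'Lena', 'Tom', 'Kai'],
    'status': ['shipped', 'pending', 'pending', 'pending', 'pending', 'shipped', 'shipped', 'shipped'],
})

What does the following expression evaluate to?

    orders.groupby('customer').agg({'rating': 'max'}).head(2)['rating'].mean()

4.5

group by customer, max of rating:
          rating
customer        
Eli            5
Ivy            4
Kai            3
Lena           1
Tom            4
take first 2 rows:
          rating
customer        
Eli            5
Ivy            4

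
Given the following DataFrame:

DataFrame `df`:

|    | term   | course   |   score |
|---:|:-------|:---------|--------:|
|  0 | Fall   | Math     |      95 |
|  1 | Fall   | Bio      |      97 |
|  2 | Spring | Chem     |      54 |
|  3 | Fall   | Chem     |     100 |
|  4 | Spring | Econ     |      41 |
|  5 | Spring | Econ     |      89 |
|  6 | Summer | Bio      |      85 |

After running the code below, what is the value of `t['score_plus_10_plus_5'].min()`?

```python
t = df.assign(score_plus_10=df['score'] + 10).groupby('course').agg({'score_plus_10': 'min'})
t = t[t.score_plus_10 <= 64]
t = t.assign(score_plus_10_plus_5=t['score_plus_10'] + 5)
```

add column score_plus_10 = df['score'] + 10:
     term course  score  score_plus_10
0    Fall   Math     95            105
1    Fall    Bio     97            107
2  Spring   Chem     54             64
3    Fall   Chem    100            110
4  Spring   Econ     41             51
5  Spring   Econ     89             99
6  Summer    Bio     85             95
group by course, min of score_plus_10:
        score_plus_10
course               
Bio                95
Chem               64
Econ               51
Math              105
filter rows where score_plus_10 <= 64:
        score_plus_10
course               
Chem               64
Econ               51
add column score_plus_10_plus_5 = t['score_plus_10'] + 5:
        score_plus_10  score_plus_10_plus_5
course                                     
Chem               64                    69
Econ               51                    56

56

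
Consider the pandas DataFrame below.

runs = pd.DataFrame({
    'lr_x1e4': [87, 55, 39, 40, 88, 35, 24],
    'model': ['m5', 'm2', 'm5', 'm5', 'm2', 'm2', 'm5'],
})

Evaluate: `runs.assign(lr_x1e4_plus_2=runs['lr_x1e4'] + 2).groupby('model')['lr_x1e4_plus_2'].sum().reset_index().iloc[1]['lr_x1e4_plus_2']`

add column lr_x1e4_plus_2 = runs['lr_x1e4'] + 2:
   lr_x1e4 model  lr_x1e4_plus_2
0       87    m5              89
1       55    m2              57
2       39    m5              41
3       40    m5              42
4       88    m2              90
5       35    m2              37
6       24    m5              26
group by model, sum of lr_x1e4_plus_2:
model
m2    184
m5    198
Name: lr_x1e4_plus_2, dtype: int64
reset_index():
  model  lr_x1e4_plus_2
0    m2             184
1    m5             198
So iloc[1]['lr_x1e4_plus_2'] = 198.

198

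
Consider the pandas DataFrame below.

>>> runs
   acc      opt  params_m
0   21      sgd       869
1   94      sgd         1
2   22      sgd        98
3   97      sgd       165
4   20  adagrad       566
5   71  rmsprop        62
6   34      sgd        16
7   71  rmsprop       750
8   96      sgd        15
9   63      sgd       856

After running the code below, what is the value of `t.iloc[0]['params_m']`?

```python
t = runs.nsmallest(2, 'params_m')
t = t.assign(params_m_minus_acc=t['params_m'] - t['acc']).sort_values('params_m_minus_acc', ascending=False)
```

15

take 2 rows with smallest params_m:
   acc  opt  params_m
1   94  sgd         1
8   96  sgd        15
add column params_m_minus_acc = t['params_m'] - t['acc']:
   acc  opt  params_m  params_m_minus_acc
1   94  sgd         1                 -93
8   96  sgd        15                 -81
sort by params_m_minus_acc descending:
   acc  opt  params_m  params_m_minus_acc
8   96  sgd        15                 -81
1   94  sgd         1                 -93
Hence 15.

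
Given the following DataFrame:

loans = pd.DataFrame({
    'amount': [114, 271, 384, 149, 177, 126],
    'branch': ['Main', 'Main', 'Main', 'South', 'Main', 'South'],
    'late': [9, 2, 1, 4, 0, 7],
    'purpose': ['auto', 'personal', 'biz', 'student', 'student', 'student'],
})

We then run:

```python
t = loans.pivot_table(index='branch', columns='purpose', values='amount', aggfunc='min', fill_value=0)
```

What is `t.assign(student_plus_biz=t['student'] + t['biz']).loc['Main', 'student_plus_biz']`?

pivot: rows=branch, cols=purpose, min(amount):
purpose  auto  biz  personal  student
branch                               
Main      114  384       271      177
South       0    0         0      126
add column student_plus_biz = t['student'] + t['biz']:
purpose  auto  biz  personal  student  student_plus_biz
branch                                                 
Main      114  384       271      177               561
South       0    0         0      126               126
Finally, value at row 'Main', column 'student_plus_biz' = 561.

561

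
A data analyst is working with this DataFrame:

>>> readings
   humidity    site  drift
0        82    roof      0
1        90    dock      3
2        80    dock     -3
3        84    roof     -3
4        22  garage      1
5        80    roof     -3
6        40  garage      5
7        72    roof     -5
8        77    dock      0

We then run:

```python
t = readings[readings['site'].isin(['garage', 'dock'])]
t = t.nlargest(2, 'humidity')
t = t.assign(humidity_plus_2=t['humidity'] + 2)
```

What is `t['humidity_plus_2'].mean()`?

87.0

filter rows where site in ['garage', 'dock']:
   humidity    site  drift
1        90    dock      3
2        80    dock     -3
4        22  garage      1
6        40  garage      5
8        77    dock      0
take 2 rows with largest humidity:
   humidity  site  drift
1        90  dock      3
2        80  dock     -3
add column humidity_plus_2 = t['humidity'] + 2:
   humidity  site  drift  humidity_plus_2
1        90  dock      3               92
2        80  dock     -3               82
Reading off the mean of column 'humidity_plus_2', we get 87.0.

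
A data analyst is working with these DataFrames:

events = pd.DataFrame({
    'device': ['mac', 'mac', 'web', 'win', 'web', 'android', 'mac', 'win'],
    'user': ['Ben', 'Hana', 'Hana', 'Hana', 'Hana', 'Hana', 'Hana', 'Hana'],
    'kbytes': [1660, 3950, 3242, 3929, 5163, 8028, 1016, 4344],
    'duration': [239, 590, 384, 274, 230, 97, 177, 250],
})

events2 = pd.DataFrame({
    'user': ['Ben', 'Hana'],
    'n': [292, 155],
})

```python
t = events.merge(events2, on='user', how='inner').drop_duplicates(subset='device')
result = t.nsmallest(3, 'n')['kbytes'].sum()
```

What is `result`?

merge on 'user' (how='inner') → 8 rows:
    device  user  kbytes  duration    n
0      mac   Ben    1660       239  292
1      mac  Hana    3950       590  155
2      web  Hana    3242       384  155
3      win  Hana    3929       274  155
4      web  Hana    5163       230  155
5  android  Hana    8028        97  155
6      mac  Hana    1016       177  155
7      win  Hana    4344       250  155
drop duplicate device (keep=first):
    device  user  kbytes  duration    n
0      mac   Ben    1660       239  292
2      web  Hana    3242       384  155
3      win  Hana    3929       274  155
5  android  Hana    8028        97  155
take 3 rows with smallest n:
    device  user  kbytes  duration    n
2      web  Hana    3242       384  155
3      win  Hana    3929       274  155
5  android  Hana    8028        97  155
Reading off the sum of column 'kbytes', we get 15199.

15199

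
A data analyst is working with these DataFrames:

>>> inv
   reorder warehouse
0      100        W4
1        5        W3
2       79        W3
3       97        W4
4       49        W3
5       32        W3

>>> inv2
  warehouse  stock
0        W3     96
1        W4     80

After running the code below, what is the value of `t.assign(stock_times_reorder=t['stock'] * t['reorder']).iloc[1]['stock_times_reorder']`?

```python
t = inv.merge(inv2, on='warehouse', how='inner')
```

480

merge on 'warehouse' (how='inner') → 6 rows:
   reorder warehouse  stock
0      100        W4     80
1        5        W3     96
2       79        W3     96
3       97        W4     80
4       49        W3     96
5       32        W3     96
add column stock_times_reorder = t['stock'] * t['reorder']:
   reorder warehouse  stock  stock_times_reorder
0      100        W4     80                 8000
1        5        W3     96                  480
2       79        W3     96                 7584
3       97        W4     80                 7760
4       49        W3     96                 4704
5       32        W3     96                 3072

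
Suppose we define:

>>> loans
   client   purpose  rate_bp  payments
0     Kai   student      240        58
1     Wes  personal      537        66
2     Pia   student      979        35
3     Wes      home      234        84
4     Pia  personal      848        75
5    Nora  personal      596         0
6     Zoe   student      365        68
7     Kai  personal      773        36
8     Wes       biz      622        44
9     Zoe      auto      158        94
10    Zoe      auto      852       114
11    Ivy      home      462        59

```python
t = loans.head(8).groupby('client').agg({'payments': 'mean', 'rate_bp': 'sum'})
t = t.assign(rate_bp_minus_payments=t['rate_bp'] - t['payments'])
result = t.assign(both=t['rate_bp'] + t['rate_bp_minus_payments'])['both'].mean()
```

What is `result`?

take first 8 rows:
  client   purpose  rate_bp  payments
0    Kai   student      240        58
1    Wes  personal      537        66
2    Pia   student      979        35
3    Wes      home      234        84
4    Pia  personal      848        75
5   Nora  personal      596         0
6    Zoe   student      365        68
7    Kai  personal      773        36
group by client: mean(payments), sum(rate_bp):
        payments  rate_bp
client                   
Kai         47.0     1013
Nora         0.0      596
Pia         55.0     1827
Wes         75.0      771
Zoe         68.0      365
add column rate_bp_minus_payments = t['rate_bp'] - t['payments']:
        payments  rate_bp  rate_bp_minus_payments
client                                           
Kai         47.0     1013                   966.0
Nora         0.0      596                   596.0
Pia         55.0     1827                  1772.0
Wes         75.0      771                   696.0
Zoe         68.0      365                   297.0
add column both = t['rate_bp'] + t['rate_bp_minus_payments']:
        payments  rate_bp  rate_bp_minus_payments    both
client                                                   
Kai         47.0     1013                   966.0  1979.0
Nora         0.0      596                   596.0  1192.0
Pia         55.0     1827                  1772.0  3599.0
Wes         75.0      771                   696.0  1467.0
Zoe         68.0      365                   297.0   662.0
Hence 1779.8.

1779.8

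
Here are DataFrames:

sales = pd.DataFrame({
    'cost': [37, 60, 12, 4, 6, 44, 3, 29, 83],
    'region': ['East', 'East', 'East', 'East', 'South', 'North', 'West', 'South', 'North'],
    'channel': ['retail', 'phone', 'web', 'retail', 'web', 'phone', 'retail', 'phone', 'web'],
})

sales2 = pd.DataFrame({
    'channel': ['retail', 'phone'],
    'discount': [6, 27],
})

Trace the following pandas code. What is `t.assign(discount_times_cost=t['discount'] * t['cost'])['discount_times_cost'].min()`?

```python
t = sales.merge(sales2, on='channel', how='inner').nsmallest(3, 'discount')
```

18

merge on 'channel' (how='inner') → 6 rows:
   cost region channel  discount
0    37   East  retail         6
1    60   East   phone        27
2     4   East  retail         6
3    44  North   phone        27
4     3   West  retail         6
5    29  South   phone        27
take 3 rows with smallest discount:
   cost region channel  discount
0    37   East  retail         6
2     4   East  retail         6
4     3   West  retail         6
add column discount_times_cost = t['discount'] * t['cost']:
   cost region channel  discount  discount_times_cost
0    37   East  retail         6                  222
2     4   East  retail         6                   24
4     3   West  retail         6                   18
So min() = 18.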